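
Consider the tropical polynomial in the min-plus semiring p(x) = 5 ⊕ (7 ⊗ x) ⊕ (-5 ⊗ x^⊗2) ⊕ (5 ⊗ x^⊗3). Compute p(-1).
p(-1) = -7

A tropical monomial a ⊗ x^⊗i evaluates to a + i · x. Evaluating each term at x = -1:
  Term 0 contributes 5 + 0 · -1 = 5
  Term 1 contributes 7 + 1 · -1 = 6
  Term 2 contributes -5 + 2 · -1 = -7
  Term 3 contributes 5 + 3 · -1 = 2
p(-1) = ⊕ of these = min[5, 6, -7, 2] = -7.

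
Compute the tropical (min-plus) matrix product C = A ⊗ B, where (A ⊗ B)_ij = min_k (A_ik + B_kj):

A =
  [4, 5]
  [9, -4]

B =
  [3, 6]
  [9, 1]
A ⊗ B =
  [7, 6]
  [5, -3]

Apply the min-plus product entry-by-entry:
  C[0][0] = min over k of (A[0][0] + B[0][0] = 4 + 3 = 7, A[0][1] + B[1][0] = 5 + 9 = 14) = 7 (attained at k = 0)
  C[0][1] = min over k of (A[0][0] + B[0][1] = 4 + 6 = 10, A[0][1] + B[1][1] = 5 + 1 = 6) = 6 (attained at k = 1)
  C[1][0] = min over k of (A[1][0] + B[0][0] = 9 + 3 = 12, A[1][1] + B[1][0] = -4 + 9 = 5) = 5 (attained at k = 1)
  C[1][1] = min over k of (A[1][0] + B[0][1] = 9 + 6 = 15, A[1][1] + B[1][1] = -4 + 1 = -3) = -3 (attained at k = 1)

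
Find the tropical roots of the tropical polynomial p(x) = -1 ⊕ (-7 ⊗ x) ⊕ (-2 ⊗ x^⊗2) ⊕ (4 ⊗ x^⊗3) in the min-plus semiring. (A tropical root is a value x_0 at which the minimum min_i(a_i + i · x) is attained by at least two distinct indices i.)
Roots: {-6, -5, 6}

Each tropical root is a break point of the lower envelope of the lines y = a_i + i · x (there are 4 lines, with slopes 0, 1, ..., 3). Only the lines that attain the minimum somewhere contribute to roots; other lines are dominated. Here the surviving (envelope) indices are i = 3, i = 2, i = 1, i = 0.
Intersections between consecutive envelope lines give the roots: for adjacent envelope indices i < j the intersection is x = (a_i − a_j) / (j − i). Reading off the sorted break points: {-6, -5, 6}.
Verification: at each break x_0, at least two indices attain the minimum of min_i(a_i + i · x_0).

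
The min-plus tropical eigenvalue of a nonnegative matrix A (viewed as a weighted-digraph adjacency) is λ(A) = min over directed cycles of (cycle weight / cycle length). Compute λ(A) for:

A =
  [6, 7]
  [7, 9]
λ(A) = 6

Enumerate directed cycles and compute their means (weight / length). Sample:
  cycle 0 → 0: weight = 6, length = 1, mean = 6/1 ≈ 6.000
  cycle 1 → 1: weight = 9, length = 1, mean = 9/1 ≈ 9.000
  cycle 0 → 1 → 0: weight = 14, length = 2, mean = 14/2 ≈ 7.000
  cycle 1 → 0 → 1: weight = 14, length = 2, mean = 14/2 ≈ 7.000
Minimum mean = 6.000, attained e.g. along the cycle 0 → 0 with weight 6 and length 1. So λ(A) = 6/1 = 6.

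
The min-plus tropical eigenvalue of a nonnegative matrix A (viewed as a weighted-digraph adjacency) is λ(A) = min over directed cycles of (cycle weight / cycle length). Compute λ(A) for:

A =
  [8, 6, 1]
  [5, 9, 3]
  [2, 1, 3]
λ(A) = 3/2

Enumerate directed cycles and compute their means (weight / length). Sample:
  cycle 0 → 0: weight = 8, length = 1, mean = 8/1 ≈ 8.000
  cycle 1 → 1: weight = 9, length = 1, mean = 9/1 ≈ 9.000
  cycle 2 → 2: weight = 3, length = 1, mean = 3/1 ≈ 3.000
  cycle 0 → 1 → 0: weight = 11, length = 2, mean = 11/2 ≈ 5.500
  cycle 0 → 2 → 0: weight = 3, length = 2, mean = 3/2 ≈ 1.500
  cycle 1 → 0 → 1: weight = 11, length = 2, mean = 11/2 ≈ 5.500
Minimum mean = 1.500, attained e.g. along the cycle 0 → 2 → 0 with weight 3 and length 2. So λ(A) = 3/2 = 3/2.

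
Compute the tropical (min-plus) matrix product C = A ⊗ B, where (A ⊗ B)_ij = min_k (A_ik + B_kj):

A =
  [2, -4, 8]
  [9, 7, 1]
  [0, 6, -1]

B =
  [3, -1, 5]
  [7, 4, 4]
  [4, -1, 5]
A ⊗ B =
  [3, 0, 0]
  [5, 0, 6]
  [3, -2, 4]

Apply the min-plus product entry-by-entry:
  C[0][0] = min over k of (A[0][0] + B[0][0] = 2 + 3 = 5, A[0][1] + B[1][0] = -4 + 7 = 3, A[0][2] + B[2][0] = 8 + 4 = 12) = 3 (attained at k = 1)
  C[0][1] = min over k of (A[0][0] + B[0][1] = 2 + -1 = 1, A[0][1] + B[1][1] = -4 + 4 = 0, A[0][2] + B[2][1] = 8 + -1 = 7) = 0 (attained at k = 1)
  C[0][2] = min over k of (A[0][0] + B[0][2] = 2 + 5 = 7, A[0][1] + B[1][2] = -4 + 4 = 0, A[0][2] + B[2][2] = 8 + 5 = 13) = 0 (attained at k = 1)
  C[1][0] = min over k of (A[1][0] + B[0][0] = 9 + 3 = 12, A[1][1] + B[1][0] = 7 + 7 = 14, A[1][2] + B[2][0] = 1 + 4 = 5) = 5 (attained at k = 2)
  C[1][1] = min over k of (A[1][0] + B[0][1] = 9 + -1 = 8, A[1][1] + B[1][1] = 7 + 4 = 11, A[1][2] + B[2][1] = 1 + -1 = 0) = 0 (attained at k = 2)
  C[1][2] = min over k of (A[1][0] + B[0][2] = 9 + 5 = 14, A[1][1] + B[1][2] = 7 + 4 = 11, A[1][2] + B[2][2] = 1 + 5 = 6) = 6 (attained at k = 2)
  C[2][0] = min over k of (A[2][0] + B[0][0] = 0 + 3 = 3, A[2][1] + B[1][0] = 6 + 7 = 13, A[2][2] + B[2][0] = -1 + 4 = 3) = 3 (attained at k = 0)
  C[2][1] = min over k of (A[2][0] + B[0][1] = 0 + -1 = -1, A[2][1] + B[1][1] = 6 + 4 = 10, A[2][2] + B[2][1] = -1 + -1 = -2) = -2 (attained at k = 2)
  C[2][2] = min over k of (A[2][0] + B[0][2] = 0 + 5 = 5, A[2][1] + B[1][2] = 6 + 4 = 10, A[2][2] + B[2][2] = -1 + 5 = 4) = 4 (attained at k = 2)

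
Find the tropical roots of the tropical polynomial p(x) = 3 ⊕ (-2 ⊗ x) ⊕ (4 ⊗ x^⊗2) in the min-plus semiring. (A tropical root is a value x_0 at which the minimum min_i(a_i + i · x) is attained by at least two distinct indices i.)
Roots: {-6, 5}

Each tropical root is a break point of the lower envelope of the lines y = a_i + i · x (there are 3 lines, with slopes 0, 1, ..., 2). Only the lines that attain the minimum somewhere contribute to roots; other lines are dominated. Here the surviving (envelope) indices are i = 2, i = 1, i = 0.
Intersections between consecutive envelope lines give the roots: for adjacent envelope indices i < j the intersection is x = (a_i − a_j) / (j − i). Reading off the sorted break points: {-6, 5}.
Verification: at each break x_0, at least two indices attain the minimum of min_i(a_i + i · x_0).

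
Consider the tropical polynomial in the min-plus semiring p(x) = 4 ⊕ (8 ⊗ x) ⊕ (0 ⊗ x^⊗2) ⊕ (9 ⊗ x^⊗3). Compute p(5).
p(5) = 4

A tropical monomial a ⊗ x^⊗i evaluates to a + i · x. Evaluating each term at x = 5:
  Term 0 contributes 4 + 0 · 5 = 4
  Term 1 contributes 8 + 1 · 5 = 13
  Term 2 contributes 0 + 2 · 5 = 10
  Term 3 contributes 9 + 3 · 5 = 24
p(5) = ⊕ of these = min[4, 13, 10, 24] = 4.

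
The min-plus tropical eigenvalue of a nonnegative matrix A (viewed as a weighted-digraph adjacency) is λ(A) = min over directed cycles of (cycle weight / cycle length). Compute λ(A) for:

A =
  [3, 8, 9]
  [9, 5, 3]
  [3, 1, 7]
λ(A) = 2

Enumerate directed cycles and compute their means (weight / length). Sample:
  cycle 0 → 0: weight = 3, length = 1, mean = 3/1 ≈ 3.000
  cycle 1 → 1: weight = 5, length = 1, mean = 5/1 ≈ 5.000
  cycle 2 → 2: weight = 7, length = 1, mean = 7/1 ≈ 7.000
  cycle 0 → 1 → 0: weight = 17, length = 2, mean = 17/2 ≈ 8.500
  cycle 0 → 2 → 0: weight = 12, length = 2, mean = 12/2 ≈ 6.000
  cycle 1 → 0 → 1: weight = 17, length = 2, mean = 17/2 ≈ 8.500
Minimum mean = 2.000, attained e.g. along the cycle 1 → 2 → 1 with weight 4 and length 2. So λ(A) = 4/2 = 2.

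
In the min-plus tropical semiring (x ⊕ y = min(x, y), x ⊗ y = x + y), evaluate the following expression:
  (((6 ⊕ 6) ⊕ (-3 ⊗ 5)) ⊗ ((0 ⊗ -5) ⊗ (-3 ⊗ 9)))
(((6 ⊕ 6) ⊕ (-3 ⊗ 5)) ⊗ ((0 ⊗ -5) ⊗ (-3 ⊗ 9))) = 3

Expand innermost to outermost. Recall ⊕ takes the minimum of its arguments and ⊗ takes their sum. Working out the expression (((6 ⊕ 6) ⊕ (-3 ⊗ 5)) ⊗ ((0 ⊗ -5) ⊗ (-3 ⊗ 9))) gives 3.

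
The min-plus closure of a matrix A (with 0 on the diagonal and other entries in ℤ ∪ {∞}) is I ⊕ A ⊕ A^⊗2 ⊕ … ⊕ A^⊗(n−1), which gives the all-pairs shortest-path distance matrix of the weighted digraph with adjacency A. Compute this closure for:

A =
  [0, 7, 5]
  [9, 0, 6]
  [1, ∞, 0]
Closure =
  [0, 7, 5]
  [7, 0, 6]
  [1, 8, 0]

This is the Floyd-Warshall all-pairs shortest-path computation. For each intermediate vertex k = 0, 1, …, 2, update dist[i][j] ← min(dist[i][j], dist[i][k] + dist[k][j]). The final matrix gives, for each (i, j), the minimum total weight of any directed path from i to j (possibly empty when i = j).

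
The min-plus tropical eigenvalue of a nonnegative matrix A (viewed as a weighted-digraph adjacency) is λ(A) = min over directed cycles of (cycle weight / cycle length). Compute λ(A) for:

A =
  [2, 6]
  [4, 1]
λ(A) = 1

Enumerate directed cycles and compute their means (weight / length). Sample:
  cycle 0 → 0: weight = 2, length = 1, mean = 2/1 ≈ 2.000
  cycle 1 → 1: weight = 1, length = 1, mean = 1/1 ≈ 1.000
  cycle 0 → 1 → 0: weight = 10, length = 2, mean = 10/2 ≈ 5.000
  cycle 1 → 0 → 1: weight = 10, length = 2, mean = 10/2 ≈ 5.000
Minimum mean = 1.000, attained e.g. along the cycle 1 → 1 with weight 1 and length 1. So λ(A) = 1/1 = 1.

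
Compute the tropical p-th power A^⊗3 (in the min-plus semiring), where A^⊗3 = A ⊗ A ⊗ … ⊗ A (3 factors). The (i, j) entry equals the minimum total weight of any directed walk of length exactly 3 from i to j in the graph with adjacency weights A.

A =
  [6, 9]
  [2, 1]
A^⊗3 =
  [12, 11]
  [4, 3]

Each entry (A^⊗3)_ij equals the minimum over all length-3 walks i = v_0 → v_1 → … → v_3 = j of Σ_t A[v_t][v_{t+1}]. For example, for (i, j) = (0, 1) we minimise over 4 possible intermediate vertex sequences; the minimum is 11, attained along the walk 0 → 1 → 1 → 1.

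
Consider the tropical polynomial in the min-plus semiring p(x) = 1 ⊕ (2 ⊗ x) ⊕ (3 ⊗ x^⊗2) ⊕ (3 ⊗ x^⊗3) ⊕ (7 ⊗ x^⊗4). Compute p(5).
p(5) = 1

A tropical monomial a ⊗ x^⊗i evaluates to a + i · x. Evaluating each term at x = 5:
  Term 0 contributes 1 + 0 · 5 = 1
  Term 1 contributes 2 + 1 · 5 = 7
  Term 2 contributes 3 + 2 · 5 = 13
  Term 3 contributes 3 + 3 · 5 = 18
  Term 4 contributes 7 + 4 · 5 = 27
p(5) = ⊕ of these = min[1, 7, 13, 18, 27] = 1.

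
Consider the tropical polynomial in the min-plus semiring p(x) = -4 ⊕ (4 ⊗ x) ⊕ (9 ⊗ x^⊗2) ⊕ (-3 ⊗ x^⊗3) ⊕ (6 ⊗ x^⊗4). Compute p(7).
p(7) = -4

A tropical monomial a ⊗ x^⊗i evaluates to a + i · x. Evaluating each term at x = 7:
  Term 0 contributes -4 + 0 · 7 = -4
  Term 1 contributes 4 + 1 · 7 = 11
  Term 2 contributes 9 + 2 · 7 = 23
  Term 3 contributes -3 + 3 · 7 = 18
  Term 4 contributes 6 + 4 · 7 = 34
p(7) = ⊕ of these = min[-4, 11, 23, 18, 34] = -4.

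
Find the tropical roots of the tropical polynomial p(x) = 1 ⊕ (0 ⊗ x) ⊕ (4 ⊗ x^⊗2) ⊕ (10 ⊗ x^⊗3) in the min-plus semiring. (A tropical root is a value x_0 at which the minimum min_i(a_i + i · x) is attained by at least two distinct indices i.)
Roots: {-6, -4, 1}

Each tropical root is a break point of the lower envelope of the lines y = a_i + i · x (there are 4 lines, with slopes 0, 1, ..., 3). Only the lines that attain the minimum somewhere contribute to roots; other lines are dominated. Here the surviving (envelope) indices are i = 3, i = 2, i = 1, i = 0.
Intersections between consecutive envelope lines give the roots: for adjacent envelope indices i < j the intersection is x = (a_i − a_j) / (j − i). Reading off the sorted break points: {-6, -4, 1}.
Verification: at each break x_0, at least two indices attain the minimum of min_i(a_i + i · x_0).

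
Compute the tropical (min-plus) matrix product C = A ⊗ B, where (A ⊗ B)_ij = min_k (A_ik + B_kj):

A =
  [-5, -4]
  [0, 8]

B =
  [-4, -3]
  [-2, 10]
A ⊗ B =
  [-9, -8]
  [-4, -3]

Apply the min-plus product entry-by-entry:
  C[0][0] = min over k of (A[0][0] + B[0][0] = -5 + -4 = -9, A[0][1] + B[1][0] = -4 + -2 = -6) = -9 (attained at k = 0)
  C[0][1] = min over k of (A[0][0] + B[0][1] = -5 + -3 = -8, A[0][1] + B[1][1] = -4 + 10 = 6) = -8 (attained at k = 0)
  C[1][0] = min over k of (A[1][0] + B[0][0] = 0 + -4 = -4, A[1][1] + B[1][0] = 8 + -2 = 6) = -4 (attained at k = 0)
  C[1][1] = min over k of (A[1][0] + B[0][1] = 0 + -3 = -3, A[1][1] + B[1][1] = 8 + 10 = 18) = -3 (attained at k = 0)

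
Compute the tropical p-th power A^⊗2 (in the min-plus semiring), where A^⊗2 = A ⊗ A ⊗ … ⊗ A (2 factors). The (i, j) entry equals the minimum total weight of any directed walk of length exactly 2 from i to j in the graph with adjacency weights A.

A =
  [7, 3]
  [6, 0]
A^⊗2 =
  [9, 3]
  [6, 0]

Each entry (A^⊗2)_ij equals the minimum over all length-2 walks i = v_0 → v_1 → … → v_2 = j of Σ_t A[v_t][v_{t+1}]. For example, for (i, j) = (0, 1) we minimise over 2 possible intermediate vertex sequences; the minimum is 3, attained along the walk 0 → 1 → 1.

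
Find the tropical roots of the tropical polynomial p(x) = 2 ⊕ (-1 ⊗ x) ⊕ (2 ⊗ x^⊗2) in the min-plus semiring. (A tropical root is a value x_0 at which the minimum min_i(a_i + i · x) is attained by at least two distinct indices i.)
Roots: {-3, 3}

Each tropical root is a break point of the lower envelope of the lines y = a_i + i · x (there are 3 lines, with slopes 0, 1, ..., 2). Only the lines that attain the minimum somewhere contribute to roots; other lines are dominated. Here the surviving (envelope) indices are i = 2, i = 1, i = 0.
Intersections between consecutive envelope lines give the roots: for adjacent envelope indices i < j the intersection is x = (a_i − a_j) / (j − i). Reading off the sorted break points: {-3, 3}.
Verification: at each break x_0, at least two indices attain the minimum of min_i(a_i + i · x_0).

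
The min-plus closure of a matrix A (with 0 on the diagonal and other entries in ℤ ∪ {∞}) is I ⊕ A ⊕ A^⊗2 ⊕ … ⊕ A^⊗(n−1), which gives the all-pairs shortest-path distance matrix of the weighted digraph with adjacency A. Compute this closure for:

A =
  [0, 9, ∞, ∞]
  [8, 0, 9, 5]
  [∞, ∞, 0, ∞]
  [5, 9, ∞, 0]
Closure =
  [0, 9, 18, 14]
  [8, 0, 9, 5]
  [∞, ∞, 0, ∞]
  [5, 9, 18, 0]

This is the Floyd-Warshall all-pairs shortest-path computation. For each intermediate vertex k = 0, 1, …, 3, update dist[i][j] ← min(dist[i][j], dist[i][k] + dist[k][j]). The final matrix gives, for each (i, j), the minimum total weight of any directed path from i to j (possibly empty when i = j).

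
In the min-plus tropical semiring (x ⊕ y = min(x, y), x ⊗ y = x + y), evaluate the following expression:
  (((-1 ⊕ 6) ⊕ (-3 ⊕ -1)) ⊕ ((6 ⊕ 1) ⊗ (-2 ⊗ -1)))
(((-1 ⊕ 6) ⊕ (-3 ⊕ -1)) ⊕ ((6 ⊕ 1) ⊗ (-2 ⊗ -1))) = -3

Expand innermost to outermost. Recall ⊕ takes the minimum of its arguments and ⊗ takes their sum. Working out the expression (((-1 ⊕ 6) ⊕ (-3 ⊕ -1)) ⊕ ((6 ⊕ 1) ⊗ (-2 ⊗ -1))) gives -3.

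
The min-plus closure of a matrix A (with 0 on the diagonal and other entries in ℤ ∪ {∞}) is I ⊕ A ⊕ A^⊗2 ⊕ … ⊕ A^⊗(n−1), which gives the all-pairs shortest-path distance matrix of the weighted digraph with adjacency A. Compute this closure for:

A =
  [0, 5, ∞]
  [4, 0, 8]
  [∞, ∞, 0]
Closure =
  [0, 5, 13]
  [4, 0, 8]
  [∞, ∞, 0]

This is the Floyd-Warshall all-pairs shortest-path computation. For each intermediate vertex k = 0, 1, …, 2, update dist[i][j] ← min(dist[i][j], dist[i][k] + dist[k][j]). The final matrix gives, for each (i, j), the minimum total weight of any directed path from i to j (possibly empty when i = j).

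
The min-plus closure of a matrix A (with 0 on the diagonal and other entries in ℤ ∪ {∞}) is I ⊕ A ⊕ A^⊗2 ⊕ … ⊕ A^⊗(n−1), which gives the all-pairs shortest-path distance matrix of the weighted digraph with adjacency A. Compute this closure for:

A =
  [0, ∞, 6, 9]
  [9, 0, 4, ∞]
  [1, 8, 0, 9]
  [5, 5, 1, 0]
Closure =
  [0, 14, 6, 9]
  [5, 0, 4, 13]
  [1, 8, 0, 9]
  [2, 5, 1, 0]

This is the Floyd-Warshall all-pairs shortest-path computation. For each intermediate vertex k = 0, 1, …, 3, update dist[i][j] ← min(dist[i][j], dist[i][k] + dist[k][j]). The final matrix gives, for each (i, j), the minimum total weight of any directed path from i to j (possibly empty when i = j).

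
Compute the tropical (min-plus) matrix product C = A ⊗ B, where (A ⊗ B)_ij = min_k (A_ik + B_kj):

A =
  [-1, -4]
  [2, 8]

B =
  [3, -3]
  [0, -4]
A ⊗ B =
  [-4, -8]
  [5, -1]

Apply the min-plus product entry-by-entry:
  C[0][0] = min over k of (A[0][0] + B[0][0] = -1 + 3 = 2, A[0][1] + B[1][0] = -4 + 0 = -4) = -4 (attained at k = 1)
  C[0][1] = min over k of (A[0][0] + B[0][1] = -1 + -3 = -4, A[0][1] + B[1][1] = -4 + -4 = -8) = -8 (attained at k = 1)
  C[1][0] = min over k of (A[1][0] + B[0][0] = 2 + 3 = 5, A[1][1] + B[1][0] = 8 + 0 = 8) = 5 (attained at k = 0)
  C[1][1] = min over k of (A[1][0] + B[0][1] = 2 + -3 = -1, A[1][1] + B[1][1] = 8 + -4 = 4) = -1 (attained at k = 0)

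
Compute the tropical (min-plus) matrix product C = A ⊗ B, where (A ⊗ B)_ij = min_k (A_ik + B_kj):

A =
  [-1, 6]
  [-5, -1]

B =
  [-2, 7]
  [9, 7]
A ⊗ B =
  [-3, 6]
  [-7, 2]

Apply the min-plus product entry-by-entry:
  C[0][0] = min over k of (A[0][0] + B[0][0] = -1 + -2 = -3, A[0][1] + B[1][0] = 6 + 9 = 15) = -3 (attained at k = 0)
  C[0][1] = min over k of (A[0][0] + B[0][1] = -1 + 7 = 6, A[0][1] + B[1][1] = 6 + 7 = 13) = 6 (attained at k = 0)
  C[1][0] = min over k of (A[1][0] + B[0][0] = -5 + -2 = -7, A[1][1] + B[1][0] = -1 + 9 = 8) = -7 (attained at k = 0)
  C[1][1] = min over k of (A[1][0] + B[0][1] = -5 + 7 = 2, A[1][1] + B[1][1] = -1 + 7 = 6) = 2 (attained at k = 0)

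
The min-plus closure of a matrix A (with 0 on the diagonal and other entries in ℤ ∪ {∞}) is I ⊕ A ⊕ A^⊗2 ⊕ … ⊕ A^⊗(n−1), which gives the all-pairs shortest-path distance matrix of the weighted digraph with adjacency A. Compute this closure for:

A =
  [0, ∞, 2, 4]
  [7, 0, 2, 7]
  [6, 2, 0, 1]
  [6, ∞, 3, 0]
Closure =
  [0, 4, 2, 3]
  [7, 0, 2, 3]
  [6, 2, 0, 1]
  [6, 5, 3, 0]

This is the Floyd-Warshall all-pairs shortest-path computation. For each intermediate vertex k = 0, 1, …, 3, update dist[i][j] ← min(dist[i][j], dist[i][k] + dist[k][j]). The final matrix gives, for each (i, j), the minimum total weight of any directed path from i to j (possibly empty when i = j).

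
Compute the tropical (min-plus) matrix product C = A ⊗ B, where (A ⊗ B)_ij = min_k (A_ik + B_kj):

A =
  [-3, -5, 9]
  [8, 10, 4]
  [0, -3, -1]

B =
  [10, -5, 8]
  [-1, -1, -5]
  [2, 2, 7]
A ⊗ B =
  [-6, -8, -10]
  [6, 3, 5]
  [-4, -5, -8]

Apply the min-plus product entry-by-entry:
  C[0][0] = min over k of (A[0][0] + B[0][0] = -3 + 10 = 7, A[0][1] + B[1][0] = -5 + -1 = -6, A[0][2] + B[2][0] = 9 + 2 = 11) = -6 (attained at k = 1)
  C[0][1] = min over k of (A[0][0] + B[0][1] = -3 + -5 = -8, A[0][1] + B[1][1] = -5 + -1 = -6, A[0][2] + B[2][1] = 9 + 2 = 11) = -8 (attained at k = 0)
  C[0][2] = min over k of (A[0][0] + B[0][2] = -3 + 8 = 5, A[0][1] + B[1][2] = -5 + -5 = -10, A[0][2] + B[2][2] = 9 + 7 = 16) = -10 (attained at k = 1)
  C[1][0] = min over k of (A[1][0] + B[0][0] = 8 + 10 = 18, A[1][1] + B[1][0] = 10 + -1 = 9, A[1][2] + B[2][0] = 4 + 2 = 6) = 6 (attained at k = 2)
  C[1][1] = min over k of (A[1][0] + B[0][1] = 8 + -5 = 3, A[1][1] + B[1][1] = 10 + -1 = 9, A[1][2] + B[2][1] = 4 + 2 = 6) = 3 (attained at k = 0)
  C[1][2] = min over k of (A[1][0] + B[0][2] = 8 + 8 = 16, A[1][1] + B[1][2] = 10 + -5 = 5, A[1][2] + B[2][2] = 4 + 7 = 11) = 5 (attained at k = 1)
  C[2][0] = min over k of (A[2][0] + B[0][0] = 0 + 10 = 10, A[2][1] + B[1][0] = -3 + -1 = -4, A[2][2] + B[2][0] = -1 + 2 = 1) = -4 (attained at k = 1)
  C[2][1] = min over k of (A[2][0] + B[0][1] = 0 + -5 = -5, A[2][1] + B[1][1] = -3 + -1 = -4, A[2][2] + B[2][1] = -1 + 2 = 1) = -5 (attained at k = 0)
  C[2][2] = min over k of (A[2][0] + B[0][2] = 0 + 8 = 8, A[2][1] + B[1][2] = -3 + -5 = -8, A[2][2] + B[2][2] = -1 + 7 = 6) = -8 (attained at k = 1)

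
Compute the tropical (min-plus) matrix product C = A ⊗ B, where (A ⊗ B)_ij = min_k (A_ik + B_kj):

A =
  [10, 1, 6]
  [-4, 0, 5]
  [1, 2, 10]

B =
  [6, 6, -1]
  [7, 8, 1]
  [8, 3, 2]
A ⊗ B =
  [8, 9, 2]
  [2, 2, -5]
  [7, 7, 0]

Apply the min-plus product entry-by-entry:
  C[0][0] = min over k of (A[0][0] + B[0][0] = 10 + 6 = 16, A[0][1] + B[1][0] = 1 + 7 = 8, A[0][2] + B[2][0] = 6 + 8 = 14) = 8 (attained at k = 1)
  C[0][1] = min over k of (A[0][0] + B[0][1] = 10 + 6 = 16, A[0][1] + B[1][1] = 1 + 8 = 9, A[0][2] + B[2][1] = 6 + 3 = 9) = 9 (attained at k = 1)
  C[0][2] = min over k of (A[0][0] + B[0][2] = 10 + -1 = 9, A[0][1] + B[1][2] = 1 + 1 = 2, A[0][2] + B[2][2] = 6 + 2 = 8) = 2 (attained at k = 1)
  C[1][0] = min over k of (A[1][0] + B[0][0] = -4 + 6 = 2, A[1][1] + B[1][0] = 0 + 7 = 7, A[1][2] + B[2][0] = 5 + 8 = 13) = 2 (attained at k = 0)
  C[1][1] = min over k of (A[1][0] + B[0][1] = -4 + 6 = 2, A[1][1] + B[1][1] = 0 + 8 = 8, A[1][2] + B[2][1] = 5 + 3 = 8) = 2 (attained at k = 0)
  C[1][2] = min over k of (A[1][0] + B[0][2] = -4 + -1 = -5, A[1][1] + B[1][2] = 0 + 1 = 1, A[1][2] + B[2][2] = 5 + 2 = 7) = -5 (attained at k = 0)
  C[2][0] = min over k of (A[2][0] + B[0][0] = 1 + 6 = 7, A[2][1] + B[1][0] = 2 + 7 = 9, A[2][2] + B[2][0] = 10 + 8 = 18) = 7 (attained at k = 0)
  C[2][1] = min over k of (A[2][0] + B[0][1] = 1 + 6 = 7, A[2][1] + B[1][1] = 2 + 8 = 10, A[2][2] + B[2][1] = 10 + 3 = 13) = 7 (attained at k = 0)
  C[2][2] = min over k of (A[2][0] + B[0][2] = 1 + -1 = 0, A[2][1] + B[1][2] = 2 + 1 = 3, A[2][2] + B[2][2] = 10 + 2 = 12) = 0 (attained at k = 0)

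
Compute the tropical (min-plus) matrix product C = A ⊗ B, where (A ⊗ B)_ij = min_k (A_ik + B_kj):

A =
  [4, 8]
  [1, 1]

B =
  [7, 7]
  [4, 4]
A ⊗ B =
  [11, 11]
  [5, 5]

Apply the min-plus product entry-by-entry:
  C[0][0] = min over k of (A[0][0] + B[0][0] = 4 + 7 = 11, A[0][1] + B[1][0] = 8 + 4 = 12) = 11 (attained at k = 0)
  C[0][1] = min over k of (A[0][0] + B[0][1] = 4 + 7 = 11, A[0][1] + B[1][1] = 8 + 4 = 12) = 11 (attained at k = 0)
  C[1][0] = min over k of (A[1][0] + B[0][0] = 1 + 7 = 8, A[1][1] + B[1][0] = 1 + 4 = 5) = 5 (attained at k = 1)
  C[1][1] = min over k of (A[1][0] + B[0][1] = 1 + 7 = 8, A[1][1] + B[1][1] = 1 + 4 = 5) = 5 (attained at k = 1)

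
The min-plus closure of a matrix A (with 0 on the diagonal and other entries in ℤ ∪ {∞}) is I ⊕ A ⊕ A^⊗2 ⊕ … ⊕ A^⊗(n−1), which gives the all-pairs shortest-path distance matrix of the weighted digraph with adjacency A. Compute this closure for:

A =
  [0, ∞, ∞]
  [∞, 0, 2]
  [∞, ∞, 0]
Closure =
  [0, ∞, ∞]
  [∞, 0, 2]
  [∞, ∞, 0]

This is the Floyd-Warshall all-pairs shortest-path computation. For each intermediate vertex k = 0, 1, …, 2, update dist[i][j] ← min(dist[i][j], dist[i][k] + dist[k][j]). The final matrix gives, for each (i, j), the minimum total weight of any directed path from i to j (possibly empty when i = j).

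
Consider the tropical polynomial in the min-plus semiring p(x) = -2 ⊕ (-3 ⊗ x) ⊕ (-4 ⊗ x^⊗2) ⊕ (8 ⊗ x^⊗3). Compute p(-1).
p(-1) = -6

A tropical monomial a ⊗ x^⊗i evaluates to a + i · x. Evaluating each term at x = -1:
  Term 0 contributes -2 + 0 · -1 = -2
  Term 1 contributes -3 + 1 · -1 = -4
  Term 2 contributes -4 + 2 · -1 = -6
  Term 3 contributes 8 + 3 · -1 = 5
p(-1) = ⊕ of these = min[-2, -4, -6, 5] = -6.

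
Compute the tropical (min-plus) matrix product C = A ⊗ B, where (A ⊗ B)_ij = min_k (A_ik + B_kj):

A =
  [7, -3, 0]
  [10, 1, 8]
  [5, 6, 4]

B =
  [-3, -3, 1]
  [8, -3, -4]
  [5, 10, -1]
A ⊗ B =
  [4, -6, -7]
  [7, -2, -3]
  [2, 2, 2]

Apply the min-plus product entry-by-entry:
  C[0][0] = min over k of (A[0][0] + B[0][0] = 7 + -3 = 4, A[0][1] + B[1][0] = -3 + 8 = 5, A[0][2] + B[2][0] = 0 + 5 = 5) = 4 (attained at k = 0)
  C[0][1] = min over k of (A[0][0] + B[0][1] = 7 + -3 = 4, A[0][1] + B[1][1] = -3 + -3 = -6, A[0][2] + B[2][1] = 0 + 10 = 10) = -6 (attained at k = 1)
  C[0][2] = min over k of (A[0][0] + B[0][2] = 7 + 1 = 8, A[0][1] + B[1][2] = -3 + -4 = -7, A[0][2] + B[2][2] = 0 + -1 = -1) = -7 (attained at k = 1)
  C[1][0] = min over k of (A[1][0] + B[0][0] = 10 + -3 = 7, A[1][1] + B[1][0] = 1 + 8 = 9, A[1][2] + B[2][0] = 8 + 5 = 13) = 7 (attained at k = 0)
  C[1][1] = min over k of (A[1][0] + B[0][1] = 10 + -3 = 7, A[1][1] + B[1][1] = 1 + -3 = -2, A[1][2] + B[2][1] = 8 + 10 = 18) = -2 (attained at k = 1)
  C[1][2] = min over k of (A[1][0] + B[0][2] = 10 + 1 = 11, A[1][1] + B[1][2] = 1 + -4 = -3, A[1][2] + B[2][2] = 8 + -1 = 7) = -3 (attained at k = 1)
  C[2][0] = min over k of (A[2][0] + B[0][0] = 5 + -3 = 2, A[2][1] + B[1][0] = 6 + 8 = 14, A[2][2] + B[2][0] = 4 + 5 = 9) = 2 (attained at k = 0)
  C[2][1] = min over k of (A[2][0] + B[0][1] = 5 + -3 = 2, A[2][1] + B[1][1] = 6 + -3 = 3, A[2][2] + B[2][1] = 4 + 10 = 14) = 2 (attained at k = 0)
  C[2][2] = min over k of (A[2][0] + B[0][2] = 5 + 1 = 6, A[2][1] + B[1][2] = 6 + -4 = 2, A[2][2] + B[2][2] = 4 + -1 = 3) = 2 (attained at k = 1)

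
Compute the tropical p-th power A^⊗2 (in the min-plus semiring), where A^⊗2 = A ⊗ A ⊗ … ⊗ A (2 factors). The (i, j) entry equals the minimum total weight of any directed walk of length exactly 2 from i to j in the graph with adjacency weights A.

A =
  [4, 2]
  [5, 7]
A^⊗2 =
  [7, 6]
  [9, 7]

Each entry (A^⊗2)_ij equals the minimum over all length-2 walks i = v_0 → v_1 → … → v_2 = j of Σ_t A[v_t][v_{t+1}]. For example, for (i, j) = (0, 1) we minimise over 2 possible intermediate vertex sequences; the minimum is 6, attained along the walk 0 → 0 → 1.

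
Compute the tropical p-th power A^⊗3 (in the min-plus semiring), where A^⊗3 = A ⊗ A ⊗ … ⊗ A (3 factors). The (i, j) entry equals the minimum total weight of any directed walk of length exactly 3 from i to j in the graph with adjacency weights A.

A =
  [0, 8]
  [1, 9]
A^⊗3 =
  [0, 8]
  [1, 9]

Each entry (A^⊗3)_ij equals the minimum over all length-3 walks i = v_0 → v_1 → … → v_3 = j of Σ_t A[v_t][v_{t+1}]. For example, for (i, j) = (0, 1) we minimise over 4 possible intermediate vertex sequences; the minimum is 8, attained along the walk 0 → 0 → 0 → 1.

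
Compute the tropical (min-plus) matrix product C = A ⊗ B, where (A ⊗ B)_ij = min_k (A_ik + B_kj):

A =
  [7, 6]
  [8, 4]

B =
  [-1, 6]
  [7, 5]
A ⊗ B =
  [6, 11]
  [7, 9]

Apply the min-plus product entry-by-entry:
  C[0][0] = min over k of (A[0][0] + B[0][0] = 7 + -1 = 6, A[0][1] + B[1][0] = 6 + 7 = 13) = 6 (attained at k = 0)
  C[0][1] = min over k of (A[0][0] + B[0][1] = 7 + 6 = 13, A[0][1] + B[1][1] = 6 + 5 = 11) = 11 (attained at k = 1)
  C[1][0] = min over k of (A[1][0] + B[0][0] = 8 + -1 = 7, A[1][1] + B[1][0] = 4 + 7 = 11) = 7 (attained at k = 0)
  C[1][1] = min over k of (A[1][0] + B[0][1] = 8 + 6 = 14, A[1][1] + B[1][1] = 4 + 5 = 9) = 9 (attained at k = 1)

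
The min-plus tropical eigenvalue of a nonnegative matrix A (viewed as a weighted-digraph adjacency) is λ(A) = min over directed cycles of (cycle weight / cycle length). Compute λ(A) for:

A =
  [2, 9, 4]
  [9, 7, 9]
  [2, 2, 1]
λ(A) = 1

Enumerate directed cycles and compute their means (weight / length). Sample:
  cycle 0 → 0: weight = 2, length = 1, mean = 2/1 ≈ 2.000
  cycle 1 → 1: weight = 7, length = 1, mean = 7/1 ≈ 7.000
  cycle 2 → 2: weight = 1, length = 1, mean = 1/1 ≈ 1.000
  cycle 0 → 1 → 0: weight = 18, length = 2, mean = 18/2 ≈ 9.000
  cycle 0 → 2 → 0: weight = 6, length = 2, mean = 6/2 ≈ 3.000
  cycle 1 → 0 → 1: weight = 18, length = 2, mean = 18/2 ≈ 9.000
Minimum mean = 1.000, attained e.g. along the cycle 2 → 2 with weight 1 and length 1. So λ(A) = 1/1 = 1.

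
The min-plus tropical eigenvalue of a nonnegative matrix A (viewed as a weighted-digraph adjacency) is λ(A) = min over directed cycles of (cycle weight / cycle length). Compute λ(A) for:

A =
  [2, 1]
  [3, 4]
λ(A) = 2

Enumerate directed cycles and compute their means (weight / length). Sample:
  cycle 0 → 0: weight = 2, length = 1, mean = 2/1 ≈ 2.000
  cycle 1 → 1: weight = 4, length = 1, mean = 4/1 ≈ 4.000
  cycle 0 → 1 → 0: weight = 4, length = 2, mean = 4/2 ≈ 2.000
  cycle 1 → 0 → 1: weight = 4, length = 2, mean = 4/2 ≈ 2.000
Minimum mean = 2.000, attained e.g. along the cycle 0 → 0 with weight 2 and length 1. So λ(A) = 2/1 = 2.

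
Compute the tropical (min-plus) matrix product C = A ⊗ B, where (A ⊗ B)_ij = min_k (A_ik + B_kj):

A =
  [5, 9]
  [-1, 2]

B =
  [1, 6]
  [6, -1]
A ⊗ B =
  [6, 8]
  [0, 1]

Apply the min-plus product entry-by-entry:
  C[0][0] = min over k of (A[0][0] + B[0][0] = 5 + 1 = 6, A[0][1] + B[1][0] = 9 + 6 = 15) = 6 (attained at k = 0)
  C[0][1] = min over k of (A[0][0] + B[0][1] = 5 + 6 = 11, A[0][1] + B[1][1] = 9 + -1 = 8) = 8 (attained at k = 1)
  C[1][0] = min over k of (A[1][0] + B[0][0] = -1 + 1 = 0, A[1][1] + B[1][0] = 2 + 6 = 8) = 0 (attained at k = 0)
  C[1][1] = min over k of (A[1][0] + B[0][1] = -1 + 6 = 5, A[1][1] + B[1][1] = 2 + -1 = 1) = 1 (attained at k = 1)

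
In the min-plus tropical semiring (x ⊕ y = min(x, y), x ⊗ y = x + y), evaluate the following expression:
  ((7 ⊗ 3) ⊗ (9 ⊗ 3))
((7 ⊗ 3) ⊗ (9 ⊗ 3)) = 22

Expand innermost to outermost. Recall ⊕ takes the minimum of its arguments and ⊗ takes their sum. Working out the expression ((7 ⊗ 3) ⊗ (9 ⊗ 3)) gives 22.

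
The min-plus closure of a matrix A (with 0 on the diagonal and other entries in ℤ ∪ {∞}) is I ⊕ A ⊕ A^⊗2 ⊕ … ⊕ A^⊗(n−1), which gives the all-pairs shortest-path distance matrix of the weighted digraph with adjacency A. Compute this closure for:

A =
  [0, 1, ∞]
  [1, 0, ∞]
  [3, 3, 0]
Closure =
  [0, 1, ∞]
  [1, 0, ∞]
  [3, 3, 0]

This is the Floyd-Warshall all-pairs shortest-path computation. For each intermediate vertex k = 0, 1, …, 2, update dist[i][j] ← min(dist[i][j], dist[i][k] + dist[k][j]). The final matrix gives, for each (i, j), the minimum total weight of any directed path from i to j (possibly empty when i = j).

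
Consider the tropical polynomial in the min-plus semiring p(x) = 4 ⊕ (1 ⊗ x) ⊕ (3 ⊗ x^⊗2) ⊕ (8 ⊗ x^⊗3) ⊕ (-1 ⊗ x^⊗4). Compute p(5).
p(5) = 4

A tropical monomial a ⊗ x^⊗i evaluates to a + i · x. Evaluating each term at x = 5:
  Term 0 contributes 4 + 0 · 5 = 4
  Term 1 contributes 1 + 1 · 5 = 6
  Term 2 contributes 3 + 2 · 5 = 13
  Term 3 contributes 8 + 3 · 5 = 23
  Term 4 contributes -1 + 4 · 5 = 19
p(5) = ⊕ of these = min[4, 6, 13, 23, 19] = 4.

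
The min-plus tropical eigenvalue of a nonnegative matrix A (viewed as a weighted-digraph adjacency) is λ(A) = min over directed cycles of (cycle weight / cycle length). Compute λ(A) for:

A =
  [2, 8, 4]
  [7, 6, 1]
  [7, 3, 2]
λ(A) = 2

Enumerate directed cycles and compute their means (weight / length). Sample:
  cycle 0 → 0: weight = 2, length = 1, mean = 2/1 ≈ 2.000
  cycle 1 → 1: weight = 6, length = 1, mean = 6/1 ≈ 6.000
  cycle 2 → 2: weight = 2, length = 1, mean = 2/1 ≈ 2.000
  cycle 0 → 1 → 0: weight = 15, length = 2, mean = 15/2 ≈ 7.500
  cycle 0 → 2 → 0: weight = 11, length = 2, mean = 11/2 ≈ 5.500
  cycle 1 → 0 → 1: weight = 15, length = 2, mean = 15/2 ≈ 7.500
Minimum mean = 2.000, attained e.g. along the cycle 0 → 0 with weight 2 and length 1. So λ(A) = 2/1 = 2.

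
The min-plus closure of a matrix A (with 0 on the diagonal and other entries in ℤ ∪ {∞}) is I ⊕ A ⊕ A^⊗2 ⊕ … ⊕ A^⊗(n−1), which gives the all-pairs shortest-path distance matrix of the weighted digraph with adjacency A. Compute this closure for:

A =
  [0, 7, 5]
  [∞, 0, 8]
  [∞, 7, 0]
Closure =
  [0, 7, 5]
  [∞, 0, 8]
  [∞, 7, 0]

This is the Floyd-Warshall all-pairs shortest-path computation. For each intermediate vertex k = 0, 1, …, 2, update dist[i][j] ← min(dist[i][j], dist[i][k] + dist[k][j]). The final matrix gives, for each (i, j), the minimum total weight of any directed path from i to j (possibly empty when i = j).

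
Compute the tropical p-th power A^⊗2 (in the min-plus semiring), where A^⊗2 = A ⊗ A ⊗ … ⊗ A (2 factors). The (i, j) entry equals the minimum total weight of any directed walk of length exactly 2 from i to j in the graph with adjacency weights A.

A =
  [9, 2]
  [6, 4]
A^⊗2 =
  [8, 6]
  [10, 8]

Each entry (A^⊗2)_ij equals the minimum over all length-2 walks i = v_0 → v_1 → … → v_2 = j of Σ_t A[v_t][v_{t+1}]. For example, for (i, j) = (0, 1) we minimise over 2 possible intermediate vertex sequences; the minimum is 6, attained along the walk 0 → 1 → 1.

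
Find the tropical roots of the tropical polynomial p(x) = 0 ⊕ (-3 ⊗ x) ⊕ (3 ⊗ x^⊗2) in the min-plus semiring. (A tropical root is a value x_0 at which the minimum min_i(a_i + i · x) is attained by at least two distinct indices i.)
Roots: {-6, 3}

Each tropical root is a break point of the lower envelope of the lines y = a_i + i · x (there are 3 lines, with slopes 0, 1, ..., 2). Only the lines that attain the minimum somewhere contribute to roots; other lines are dominated. Here the surviving (envelope) indices are i = 2, i = 1, i = 0.
Intersections between consecutive envelope lines give the roots: for adjacent envelope indices i < j the intersection is x = (a_i − a_j) / (j − i). Reading off the sorted break points: {-6, 3}.
Verification: at each break x_0, at least two indices attain the minimum of min_i(a_i + i · x_0).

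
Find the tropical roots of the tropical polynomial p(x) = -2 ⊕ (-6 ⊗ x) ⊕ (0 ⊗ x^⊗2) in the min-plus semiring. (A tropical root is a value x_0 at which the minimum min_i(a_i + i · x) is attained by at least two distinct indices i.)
Roots: {-6, 4}

Each tropical root is a break point of the lower envelope of the lines y = a_i + i · x (there are 3 lines, with slopes 0, 1, ..., 2). Only the lines that attain the minimum somewhere contribute to roots; other lines are dominated. Here the surviving (envelope) indices are i = 2, i = 1, i = 0.
Intersections between consecutive envelope lines give the roots: for adjacent envelope indices i < j the intersection is x = (a_i − a_j) / (j − i). Reading off the sorted break points: {-6, 4}.
Verification: at each break x_0, at least two indices attain the minimum of min_i(a_i + i · x_0).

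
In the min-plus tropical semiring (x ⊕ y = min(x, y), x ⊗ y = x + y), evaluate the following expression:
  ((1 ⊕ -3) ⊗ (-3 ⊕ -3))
((1 ⊕ -3) ⊗ (-3 ⊕ -3)) = -6

Expand innermost to outermost. Recall ⊕ takes the minimum of its arguments and ⊗ takes their sum. Working out the expression ((1 ⊕ -3) ⊗ (-3 ⊕ -3)) gives -6.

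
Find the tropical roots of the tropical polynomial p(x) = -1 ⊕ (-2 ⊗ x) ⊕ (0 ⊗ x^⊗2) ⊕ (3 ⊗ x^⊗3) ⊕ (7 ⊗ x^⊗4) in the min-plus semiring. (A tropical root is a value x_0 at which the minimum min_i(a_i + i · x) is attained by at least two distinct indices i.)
Roots: {-4, -3, -2, 1}

Each tropical root is a break point of the lower envelope of the lines y = a_i + i · x (there are 5 lines, with slopes 0, 1, ..., 4). Only the lines that attain the minimum somewhere contribute to roots; other lines are dominated. Here the surviving (envelope) indices are i = 4, i = 3, i = 2, i = 1, i = 0.
Intersections between consecutive envelope lines give the roots: for adjacent envelope indices i < j the intersection is x = (a_i − a_j) / (j − i). Reading off the sorted break points: {-4, -3, -2, 1}.
Verification: at each break x_0, at least two indices attain the minimum of min_i(a_i + i · x_0).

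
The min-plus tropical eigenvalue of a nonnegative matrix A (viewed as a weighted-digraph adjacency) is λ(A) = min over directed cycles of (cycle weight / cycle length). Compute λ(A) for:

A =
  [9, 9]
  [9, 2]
λ(A) = 2

Enumerate directed cycles and compute their means (weight / length). Sample:
  cycle 0 → 0: weight = 9, length = 1, mean = 9/1 ≈ 9.000
  cycle 1 → 1: weight = 2, length = 1, mean = 2/1 ≈ 2.000
  cycle 0 → 1 → 0: weight = 18, length = 2, mean = 18/2 ≈ 9.000
  cycle 1 → 0 → 1: weight = 18, length = 2, mean = 18/2 ≈ 9.000
Minimum mean = 2.000, attained e.g. along the cycle 1 → 1 with weight 2 and length 1. So λ(A) = 2/1 = 2.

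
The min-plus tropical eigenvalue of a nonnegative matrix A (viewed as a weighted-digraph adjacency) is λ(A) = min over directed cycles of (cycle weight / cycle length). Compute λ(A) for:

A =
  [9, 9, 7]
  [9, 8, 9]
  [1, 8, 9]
λ(A) = 4

Enumerate directed cycles and compute their means (weight / length). Sample:
  cycle 0 → 0: weight = 9, length = 1, mean = 9/1 ≈ 9.000
  cycle 1 → 1: weight = 8, length = 1, mean = 8/1 ≈ 8.000
  cycle 2 → 2: weight = 9, length = 1, mean = 9/1 ≈ 9.000
  cycle 0 → 1 → 0: weight = 18, length = 2, mean = 18/2 ≈ 9.000
  cycle 0 → 2 → 0: weight = 8, length = 2, mean = 8/2 ≈ 4.000
  cycle 1 → 0 → 1: weight = 18, length = 2, mean = 18/2 ≈ 9.000
Minimum mean = 4.000, attained e.g. along the cycle 0 → 2 → 0 with weight 8 and length 2. So λ(A) = 8/2 = 4.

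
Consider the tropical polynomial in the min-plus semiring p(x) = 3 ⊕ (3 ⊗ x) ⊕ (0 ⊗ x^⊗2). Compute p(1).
p(1) = 2

A tropical monomial a ⊗ x^⊗i evaluates to a + i · x. Evaluating each term at x = 1:
  Term 0 contributes 3 + 0 · 1 = 3
  Term 1 contributes 3 + 1 · 1 = 4
  Term 2 contributes 0 + 2 · 1 = 2
p(1) = ⊕ of these = min[3, 4, 2] = 2.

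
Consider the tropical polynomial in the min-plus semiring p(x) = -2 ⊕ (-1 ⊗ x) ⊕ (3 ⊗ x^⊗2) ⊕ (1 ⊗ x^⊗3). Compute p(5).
p(5) = -2

A tropical monomial a ⊗ x^⊗i evaluates to a + i · x. Evaluating each term at x = 5:
  Term 0 contributes -2 + 0 · 5 = -2
  Term 1 contributes -1 + 1 · 5 = 4
  Term 2 contributes 3 + 2 · 5 = 13
  Term 3 contributes 1 + 3 · 5 = 16
p(5) = ⊕ of these = min[-2, 4, 13, 16] = -2.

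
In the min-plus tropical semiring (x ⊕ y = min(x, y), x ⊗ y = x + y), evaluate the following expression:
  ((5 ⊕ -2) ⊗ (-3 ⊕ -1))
((5 ⊕ -2) ⊗ (-3 ⊕ -1)) = -5

Expand innermost to outermost. Recall ⊕ takes the minimum of its arguments and ⊗ takes their sum. Working out the expression ((5 ⊕ -2) ⊗ (-3 ⊕ -1)) gives -5.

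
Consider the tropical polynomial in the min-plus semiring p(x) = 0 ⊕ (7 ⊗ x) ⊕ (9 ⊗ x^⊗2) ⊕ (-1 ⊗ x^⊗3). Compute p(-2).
p(-2) = -7

A tropical monomial a ⊗ x^⊗i evaluates to a + i · x. Evaluating each term at x = -2:
  Term 0 contributes 0 + 0 · -2 = 0
  Term 1 contributes 7 + 1 · -2 = 5
  Term 2 contributes 9 + 2 · -2 = 5
  Term 3 contributes -1 + 3 · -2 = -7
p(-2) = ⊕ of these = min[0, 5, 5, -7] = -7.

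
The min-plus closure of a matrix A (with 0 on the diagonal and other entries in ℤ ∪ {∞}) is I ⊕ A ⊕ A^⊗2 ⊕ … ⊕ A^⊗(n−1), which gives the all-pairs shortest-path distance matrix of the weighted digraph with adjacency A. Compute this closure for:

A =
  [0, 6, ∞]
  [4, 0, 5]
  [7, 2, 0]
Closure =
  [0, 6, 11]
  [4, 0, 5]
  [6, 2, 0]

This is the Floyd-Warshall all-pairs shortest-path computation. For each intermediate vertex k = 0, 1, …, 2, update dist[i][j] ← min(dist[i][j], dist[i][k] + dist[k][j]). The final matrix gives, for each (i, j), the minimum total weight of any directed path from i to j (possibly empty when i = j).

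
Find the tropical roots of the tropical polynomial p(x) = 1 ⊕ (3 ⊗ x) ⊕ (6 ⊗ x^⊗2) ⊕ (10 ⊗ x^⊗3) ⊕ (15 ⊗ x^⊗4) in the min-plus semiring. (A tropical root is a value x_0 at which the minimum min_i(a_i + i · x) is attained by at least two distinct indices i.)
Roots: {-5, -4, -3, -2}

Each tropical root is a break point of the lower envelope of the lines y = a_i + i · x (there are 5 lines, with slopes 0, 1, ..., 4). Only the lines that attain the minimum somewhere contribute to roots; other lines are dominated. Here the surviving (envelope) indices are i = 4, i = 3, i = 2, i = 1, i = 0.
Intersections between consecutive envelope lines give the roots: for adjacent envelope indices i < j the intersection is x = (a_i − a_j) / (j − i). Reading off the sorted break points: {-5, -4, -3, -2}.
Verification: at each break x_0, at least two indices attain the minimum of min_i(a_i + i · x_0).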